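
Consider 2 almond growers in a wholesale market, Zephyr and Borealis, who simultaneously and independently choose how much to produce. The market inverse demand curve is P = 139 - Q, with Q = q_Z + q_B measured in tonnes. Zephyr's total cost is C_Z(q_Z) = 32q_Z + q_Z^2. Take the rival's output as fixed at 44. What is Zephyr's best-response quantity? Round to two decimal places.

15.75

With the rival's output fixed at 44, Zephyr's profit is π_Z = (139 - 44 - q_Z)q_Z - (32q_Z + q_Z²) = (95 - q_Z)q_Z - (32q_Z + q_Z²).
∂π_Z/∂q_Z = 63 - 4q_Z = 0, so q_Z = 63/4.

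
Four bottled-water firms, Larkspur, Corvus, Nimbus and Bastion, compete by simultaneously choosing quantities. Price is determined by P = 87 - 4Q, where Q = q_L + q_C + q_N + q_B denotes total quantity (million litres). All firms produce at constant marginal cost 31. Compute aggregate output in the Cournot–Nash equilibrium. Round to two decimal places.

Each firm earns π_i = (87 - 4Q)q_i - 31q_i.
First-order condition (treating rivals' output as given): 56 - 8q_i - 4·Σ_{j≠i} q_j = 0.
By symmetry each firm produces the same amount; substituting Σ_{j≠i} q_j = 3q_i yields q_i = 56/20 = 14/5.
Total output Q = 14/5 + 14/5 + 14/5 + 14/5 = 56/5.

11.20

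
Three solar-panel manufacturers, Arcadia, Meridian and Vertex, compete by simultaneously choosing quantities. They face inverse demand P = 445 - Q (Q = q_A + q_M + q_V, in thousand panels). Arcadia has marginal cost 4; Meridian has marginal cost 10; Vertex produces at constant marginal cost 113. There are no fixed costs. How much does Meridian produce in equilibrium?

Arcadia's profit: π_A = (445 - Q)q_A - (4q_A). Setting ∂π_A/∂q_A = 0: 441 - 2q_A - (q_M + q_V) = 0.
Meridian's first-order condition: 435 - 2q_M - (q_A + q_V) = 0.
Vertex's first-order condition: 332 - 2q_V - (q_A + q_M) = 0.
Adding the 3 conditions: 1208 − 2Q − 2Q = 0, i.e. Q = 302.
Back-substituting: q_A = (441 − 302) = 139, q_M = (435 − 302) = 133, q_V = (332 − 302) = 30.

133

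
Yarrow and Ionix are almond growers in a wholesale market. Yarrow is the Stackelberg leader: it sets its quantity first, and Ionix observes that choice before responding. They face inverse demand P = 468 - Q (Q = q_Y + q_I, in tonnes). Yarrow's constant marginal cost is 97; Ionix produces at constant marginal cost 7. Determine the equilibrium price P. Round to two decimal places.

167.25

Solve by backward induction. Given q_Y, the follower Ionix maximises π_I = (468 - q_Y - q_I)q_I - 7q_I.
Setting the follower's marginal profit to zero, 461 - q_Y - 2q_I = 0, i.e. q_I = (461 - q_Y)/2.
Yarrow substitutes q_I(q_Y) into its own profit: π_Y = q_Y(468 - q_Y - (461 - q_Y)/2) - 97q_Y = (475/2 - (1/2)q_Y)q_Y - 97q_Y.
Leader FOC: 281/2 - q_Y = 0, so q_Y = 281/2.
Then q_I = (461 - 281/2)/2 = 641/4.
Total output Q = 1203/4, so price P = 468 - 1203/4 = 669/4.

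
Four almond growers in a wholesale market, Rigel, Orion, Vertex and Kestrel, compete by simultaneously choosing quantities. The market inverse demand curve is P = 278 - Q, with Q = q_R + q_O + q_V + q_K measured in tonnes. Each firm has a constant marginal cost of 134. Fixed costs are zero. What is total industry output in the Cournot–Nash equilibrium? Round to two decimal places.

Each firm earns π_i = (278 - Q)q_i - 134q_i.
Setting ∂π_i/∂q_i = 0 with rivals' quantities fixed: 144 - 2q_i - Σ_{j≠i} q_j = 0.
With identical firms every q_j equals q_i, so Σ_{j≠i} q_j = 3q_i and 144 = 5q_i, giving q_i = 144/5.
Total output Q = 144/5 + 144/5 + 144/5 + 144/5 = 576/5.

115.20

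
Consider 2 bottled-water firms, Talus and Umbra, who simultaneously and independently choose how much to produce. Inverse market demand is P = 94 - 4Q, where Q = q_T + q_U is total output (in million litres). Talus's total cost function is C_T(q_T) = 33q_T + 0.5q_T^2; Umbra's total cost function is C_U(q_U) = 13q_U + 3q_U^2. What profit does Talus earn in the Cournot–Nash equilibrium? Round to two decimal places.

104.47

Talus's profit: π_T = (94 - 4Q)q_T - (33q_T + (1/2)q_T²). Setting ∂π_T/∂q_T = 0: 61 - 9q_T - 4(q_U) = 0.
Umbra's profit: π_U = (94 - 4Q)q_U - (13q_U + 3q_U²). Setting ∂π_U/∂q_U = 0: 81 - 14q_U - 4(q_T) = 0.
Best responses: q_T = (61 - 4q_U)/9, q_U = (81 - 4q_T)/14.
Substituting one into the other gives q_T = 53/11 and q_U = 97/22.
Price P = 94 - 4·(203/22) = 628/11.
Talus's profit: (628/11)·(53/11) - 33·(53/11) - (1/2)(53/11)² = 104.4669.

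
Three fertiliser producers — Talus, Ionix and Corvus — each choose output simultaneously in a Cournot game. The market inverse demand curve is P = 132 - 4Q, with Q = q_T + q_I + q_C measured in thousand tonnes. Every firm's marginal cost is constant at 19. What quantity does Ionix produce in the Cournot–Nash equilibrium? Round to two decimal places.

7.06

Each firm earns π_i = (132 - 4Q)q_i - 19q_i.
Setting ∂π_i/∂q_i = 0 with rivals' quantities fixed: 113 - 8q_i - 4·Σ_{j≠i} q_j = 0.
By symmetry each firm produces the same amount; substituting Σ_{j≠i} q_j = 2q_i yields q_i = 113/16.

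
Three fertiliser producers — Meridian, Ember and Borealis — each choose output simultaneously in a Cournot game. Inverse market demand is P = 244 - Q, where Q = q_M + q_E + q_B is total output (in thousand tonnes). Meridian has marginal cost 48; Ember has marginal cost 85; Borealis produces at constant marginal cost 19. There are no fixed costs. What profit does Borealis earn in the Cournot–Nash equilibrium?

Meridian's profit: π_M = (244 - Q)q_M - (48q_M). Setting ∂π_M/∂q_M = 0: 196 - 2q_M - (q_E + q_B) = 0.
Ember's profit: π_E = (244 - Q)q_E - (85q_E). Setting ∂π_E/∂q_E = 0: 159 - 2q_E - (q_M + q_B) = 0.
Borealis's profit: π_B = (244 - Q)q_B - (19q_B). Setting ∂π_B/∂q_B = 0: 225 - 2q_B - (q_M + q_E) = 0.
Summing all 3 equations gives 580 − 4Q = 0, hence Q = 145.
Back-substituting: q_M = (196 − 145) = 51, q_E = (159 − 145) = 14, q_B = (225 − 145) = 80.
Price P = 244 - 145 = 99.
Borealis's profit: (99 - 19)·80 = 6400.

6400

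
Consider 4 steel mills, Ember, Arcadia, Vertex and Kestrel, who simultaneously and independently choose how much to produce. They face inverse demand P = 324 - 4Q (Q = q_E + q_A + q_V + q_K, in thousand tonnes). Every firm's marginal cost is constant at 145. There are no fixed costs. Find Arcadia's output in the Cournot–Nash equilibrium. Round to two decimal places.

8.95

Each firm earns π_i = (324 - 4Q)q_i - 145q_i.
First-order condition (treating rivals' output as given): 179 - 8q_i - 4·Σ_{j≠i} q_j = 0.
By symmetry each firm produces the same amount; substituting Σ_{j≠i} q_j = 3q_i yields q_i = 179/20.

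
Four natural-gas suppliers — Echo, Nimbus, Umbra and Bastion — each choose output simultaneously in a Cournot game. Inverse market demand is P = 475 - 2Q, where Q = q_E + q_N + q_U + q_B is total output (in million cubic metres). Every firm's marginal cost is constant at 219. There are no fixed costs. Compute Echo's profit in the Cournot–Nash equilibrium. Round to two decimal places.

1310.72

A representative firm's profit is π_i = q_i(475 - 2Q) - 219q_i.
Setting ∂π_i/∂q_i = 0 with rivals' quantities fixed: 256 - 4q_i - 2·Σ_{j≠i} q_j = 0.
With identical firms every q_j equals q_i, so Σ_{j≠i} q_j = 3q_i and 256 = 10q_i, giving q_i = 128/5.
Price P = 475 - 2·(512/5) = 1351/5.
Echo's profit: (1351/5 - 219)·(128/5) = 1310.7200.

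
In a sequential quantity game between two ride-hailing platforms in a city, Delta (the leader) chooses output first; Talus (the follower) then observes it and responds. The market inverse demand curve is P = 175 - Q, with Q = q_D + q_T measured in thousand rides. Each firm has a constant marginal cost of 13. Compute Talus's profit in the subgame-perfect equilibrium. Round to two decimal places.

1640.25

Solve by backward induction. Given q_D, the follower Talus maximises π_T = (175 - q_D - q_T)q_T - 13q_T.
Setting the follower's marginal profit to zero, 162 - q_D - 2q_T = 0, i.e. q_T = (162 - q_D)/2.
Delta substitutes q_T(q_D) into its own profit: π_D = q_D(175 - q_D - (162 - q_D)/2) - 13q_D = (94 - (1/2)q_D)q_D - 13q_D.
Maximising: ∂π_D/∂q_D = 81 - q_D = 0, giving q_D = 81.
Then q_T = (162 - 81)/2 = 81/2.
Price P = 175 - 243/2 = 107/2.
Talus's profit: (107/2 - 13)·(81/2) = 1640.2500.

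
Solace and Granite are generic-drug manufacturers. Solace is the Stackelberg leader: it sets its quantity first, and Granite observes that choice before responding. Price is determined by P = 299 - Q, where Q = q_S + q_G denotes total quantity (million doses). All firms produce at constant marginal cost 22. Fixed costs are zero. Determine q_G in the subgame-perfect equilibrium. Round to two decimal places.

69.25

The follower Granite best-responds to any q_S: π_G = (299 - Q)q_G - 22q_G.
∂π_G/∂q_G = 277 - q_S - 2q_G = 0 gives the reaction function q_G = (277 - q_S)/2.
The leader anticipates this reaction. Substituting into P = 299 - Q gives P = 321/2 - (1/2)q_S, so π_S = (321/2 - (1/2)q_S)q_S - 22q_S.
Leader FOC: 277/2 - q_S = 0, so q_S = 277/2.
Then q_G = (277 - 277/2)/2 = 277/4.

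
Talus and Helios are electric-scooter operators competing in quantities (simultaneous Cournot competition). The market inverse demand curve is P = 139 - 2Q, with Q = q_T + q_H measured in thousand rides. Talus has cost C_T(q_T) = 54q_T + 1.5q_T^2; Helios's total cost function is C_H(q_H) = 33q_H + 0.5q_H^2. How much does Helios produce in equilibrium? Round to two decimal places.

18.45

Talus's profit: π_T = (139 - 2Q)q_T - (54q_T + (3/2)q_T²). Setting ∂π_T/∂q_T = 0: 85 - 7q_T - 2(q_H) = 0.
Helios's profit: π_H = (139 - 2Q)q_H - (33q_H + (1/2)q_H²). Setting ∂π_H/∂q_H = 0: 106 - 5q_H - 2(q_T) = 0.
So q_T = (85 - 2q_H)/7 and q_H = (106 - 2q_T)/5.
Substituting one into the other gives q_T = 213/31 and q_H = 572/31.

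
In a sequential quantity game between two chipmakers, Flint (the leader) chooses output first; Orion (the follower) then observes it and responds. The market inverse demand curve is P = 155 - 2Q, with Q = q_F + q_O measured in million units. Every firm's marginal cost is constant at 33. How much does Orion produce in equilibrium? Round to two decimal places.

15.25

The follower Orion best-responds to any q_F: π_O = (155 - 2Q)q_O - 33q_O.
Follower FOC: 122 - 2q_F - 4q_O = 0, so q_O(q_F) = (122 - 2q_F)/4.
Flint substitutes q_O(q_F) into its own profit: π_F = q_F(155 - 2q_F - (122 - 2q_F)/2) - 33q_F = (94 - q_F)q_F - 33q_F.
Maximising: ∂π_F/∂q_F = 61 - 2q_F = 0, giving q_F = 61/2.
Then q_O = (122 - 2·(61/2))/4 = 61/4.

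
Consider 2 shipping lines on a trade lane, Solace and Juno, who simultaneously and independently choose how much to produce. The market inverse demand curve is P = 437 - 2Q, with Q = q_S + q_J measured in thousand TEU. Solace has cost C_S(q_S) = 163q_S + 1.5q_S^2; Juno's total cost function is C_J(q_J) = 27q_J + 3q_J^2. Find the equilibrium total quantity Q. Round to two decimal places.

Solace's profit: π_S = (437 - 2Q)q_S - (163q_S + (3/2)q_S²). Setting ∂π_S/∂q_S = 0: 274 - 7q_S - 2(q_J) = 0.
Juno's first-order condition: 410 - 10q_J - 2(q_S) = 0.
So q_S = (274 - 2q_J)/7 and q_J = (410 - 2q_S)/10.
Solving the pair: q_S = 320/11, q_J = 387/11.
Total output Q = 320/11 + 387/11 = 707/11.

64.27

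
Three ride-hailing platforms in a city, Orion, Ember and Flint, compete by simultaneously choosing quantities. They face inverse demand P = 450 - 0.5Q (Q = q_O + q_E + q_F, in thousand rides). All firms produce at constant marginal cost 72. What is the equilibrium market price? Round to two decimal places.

166.50

A representative firm's profit is π_i = q_i(450 - 0.5Q) - 72q_i.
First-order condition (treating rivals' output as given): 378 - q_i - (1/2)·Σ_{j≠i} q_j = 0.
With identical firms every q_j equals q_i, so Σ_{j≠i} q_j = 2q_i and 378 = 2q_i, giving q_i = 189.
Total output Q = 567, so price P = 450 - (1/2)·567 = 333/2.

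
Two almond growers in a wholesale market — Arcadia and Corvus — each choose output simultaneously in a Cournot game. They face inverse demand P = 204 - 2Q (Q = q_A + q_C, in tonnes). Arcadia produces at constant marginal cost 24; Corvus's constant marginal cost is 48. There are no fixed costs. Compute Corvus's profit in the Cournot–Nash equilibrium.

Arcadia's profit: π_A = (204 - 2Q)q_A - (24q_A). Setting ∂π_A/∂q_A = 0: 180 - 4q_A - 2(q_C) = 0.
Corvus's profit: π_C = (204 - 2Q)q_C - (48q_C). Setting ∂π_C/∂q_C = 0: 156 - 4q_C - 2(q_A) = 0.
Best responses: q_A = (180 - 2q_C)/4, q_C = (156 - 2q_A)/4.
Solving the pair: q_A = 34, q_C = 22.
Price P = 204 - 2·56 = 92.
Corvus's profit: (92 - 48)·22 = 968.

968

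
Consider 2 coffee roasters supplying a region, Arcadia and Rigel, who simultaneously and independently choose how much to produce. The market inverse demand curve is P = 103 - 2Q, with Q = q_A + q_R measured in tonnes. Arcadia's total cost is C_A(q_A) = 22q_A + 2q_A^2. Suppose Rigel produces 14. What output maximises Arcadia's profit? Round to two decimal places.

6.63

With the rival's output fixed at 14, Arcadia's profit is π_A = (103 - 2·14 - 2q_A)q_A - (22q_A + 2q_A²) = (75 - 2q_A)q_A - (22q_A + 2q_A²).
∂π_A/∂q_A = 53 - 8q_A = 0, so q_A = 53/8.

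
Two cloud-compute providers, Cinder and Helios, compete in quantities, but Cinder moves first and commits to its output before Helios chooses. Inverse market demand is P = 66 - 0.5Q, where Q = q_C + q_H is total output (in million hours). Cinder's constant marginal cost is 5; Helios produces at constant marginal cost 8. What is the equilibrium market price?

Solve by backward induction. Given q_C, the follower Helios maximises π_H = (66 - (1/2)q_C - (1/2)q_H)q_H - 8q_H.
∂π_H/∂q_H = 58 - (1/2)q_C - q_H = 0 gives the reaction function q_H = (58 - (1/2)q_C).
The leader anticipates this reaction. Substituting into P = 66 - 0.5Q gives P = 37 - (1/4)q_C, so π_C = (37 - (1/4)q_C)q_C - 5q_C.
The leader's first-order condition 32 - (1/2)q_C = 0 yields q_C = 64.
Then q_H = (58 - (1/2)·64) = 26.
Total output Q = 90, so price P = 66 - (1/2)·90 = 21.

21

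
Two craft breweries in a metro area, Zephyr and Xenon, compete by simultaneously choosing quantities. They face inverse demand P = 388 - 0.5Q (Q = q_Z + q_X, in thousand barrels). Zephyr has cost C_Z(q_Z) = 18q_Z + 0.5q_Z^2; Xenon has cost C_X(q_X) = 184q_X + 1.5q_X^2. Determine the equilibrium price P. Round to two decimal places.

Zephyr's profit: π_Z = (388 - 0.5Q)q_Z - (18q_Z + (1/2)q_Z²). Setting ∂π_Z/∂q_Z = 0: 370 - 2q_Z - (1/2)(q_X) = 0.
Xenon's first-order condition: 204 - 4q_X - (1/2)(q_Z) = 0.
So q_Z = (370 - (1/2)q_X)/2 and q_X = (204 - (1/2)q_Z)/4.
Solving the pair: q_Z = 177.8065, q_X = 892/31.
Total output Q = 206.5806, so price P = 388 - (1/2)·206.5806 = 284.7097.

284.71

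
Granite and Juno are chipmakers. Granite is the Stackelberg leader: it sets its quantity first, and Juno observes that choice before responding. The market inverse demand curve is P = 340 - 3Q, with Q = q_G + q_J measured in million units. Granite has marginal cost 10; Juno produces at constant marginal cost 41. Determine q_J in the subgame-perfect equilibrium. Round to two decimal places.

The follower Juno best-responds to any q_G: π_J = (340 - 3Q)q_J - 41q_J.
Setting the follower's marginal profit to zero, 299 - 3q_G - 6q_J = 0, i.e. q_J = (299 - 3q_G)/6.
The leader anticipates this reaction. Substituting into P = 340 - 3Q gives P = 381/2 - (3/2)q_G, so π_G = (381/2 - (3/2)q_G)q_G - 10q_G.
Leader FOC: 361/2 - 3q_G = 0, so q_G = 361/6.
Then q_J = (299 - 3·(361/6))/6 = 79/4.

19.75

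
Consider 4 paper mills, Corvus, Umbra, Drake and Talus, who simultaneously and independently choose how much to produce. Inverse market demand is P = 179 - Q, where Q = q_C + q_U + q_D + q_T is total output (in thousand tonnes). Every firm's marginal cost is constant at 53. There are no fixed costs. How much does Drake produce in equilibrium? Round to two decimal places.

25.20

A representative firm's profit is π_i = q_i(179 - Q) - 53q_i.
First-order condition (treating rivals' output as given): 126 - 2q_i - Σ_{j≠i} q_j = 0.
With identical firms every q_j equals q_i, so Σ_{j≠i} q_j = 3q_i and 126 = 5q_i, giving q_i = 126/5.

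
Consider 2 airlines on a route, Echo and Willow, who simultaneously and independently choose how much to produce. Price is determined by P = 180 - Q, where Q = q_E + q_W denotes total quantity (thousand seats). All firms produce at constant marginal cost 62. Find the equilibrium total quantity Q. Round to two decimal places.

78.67

Each firm earns π_i = (180 - Q)q_i - 62q_i.
Setting ∂π_i/∂q_i = 0 with rivals' quantities fixed: 118 - 2q_i - q_j = 0.
By symmetry each firm produces the same amount; substituting q_j = q_i yields q_i = 118/3.
Total output Q = 118/3 + 118/3 = 236/3.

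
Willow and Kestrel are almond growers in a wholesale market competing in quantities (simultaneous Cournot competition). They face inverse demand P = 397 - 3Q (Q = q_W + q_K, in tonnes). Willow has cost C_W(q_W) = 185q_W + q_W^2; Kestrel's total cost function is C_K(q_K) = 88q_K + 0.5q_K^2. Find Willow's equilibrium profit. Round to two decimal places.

561.79

Willow's profit: π_W = (397 - 3Q)q_W - (185q_W + q_W²). Setting ∂π_W/∂q_W = 0: 212 - 8q_W - 3(q_K) = 0.
Kestrel's profit: π_K = (397 - 3Q)q_K - (88q_K + (1/2)q_K²). Setting ∂π_K/∂q_K = 0: 309 - 7q_K - 3(q_W) = 0.
So q_W = (212 - 3q_K)/8 and q_K = (309 - 3q_W)/7.
Solving the pair: q_W = 557/47, q_K = 1836/47.
Price P = 397 - 3·50.9149 = 244.2553.
Willow's profit: 244.2553·(557/47) - 185·(557/47) - (557/47)² = 561.7909.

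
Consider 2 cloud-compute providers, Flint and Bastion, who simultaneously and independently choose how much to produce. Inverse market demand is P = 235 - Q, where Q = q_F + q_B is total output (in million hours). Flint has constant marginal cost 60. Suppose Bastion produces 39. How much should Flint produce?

With the rival's output fixed at 39, Flint's profit is π_F = (235 - 39 - q_F)q_F - (60q_F) = (196 - q_F)q_F - (60q_F).
∂π_F/∂q_F = 136 - 2q_F = 0, so q_F = 68.

68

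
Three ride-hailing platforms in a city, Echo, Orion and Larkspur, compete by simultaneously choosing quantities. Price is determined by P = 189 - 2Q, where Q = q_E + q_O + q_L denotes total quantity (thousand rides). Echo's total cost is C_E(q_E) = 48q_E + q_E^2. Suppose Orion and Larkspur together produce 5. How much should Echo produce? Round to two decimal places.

With rivals' combined output fixed at 5, Echo's profit is π_E = (189 - 2·5 - 2q_E)q_E - (48q_E + q_E²) = (179 - 2q_E)q_E - (48q_E + q_E²).
∂π_E/∂q_E = 131 - 6q_E = 0, so q_E = 131/6.

21.83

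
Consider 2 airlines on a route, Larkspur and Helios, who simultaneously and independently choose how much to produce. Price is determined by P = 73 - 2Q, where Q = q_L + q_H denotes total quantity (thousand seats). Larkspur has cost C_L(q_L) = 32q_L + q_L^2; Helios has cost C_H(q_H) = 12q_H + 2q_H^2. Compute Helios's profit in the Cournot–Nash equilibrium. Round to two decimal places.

Larkspur's profit: π_L = (73 - 2Q)q_L - (32q_L + q_L²). Setting ∂π_L/∂q_L = 0: 41 - 6q_L - 2(q_H) = 0.
Helios's first-order condition: 61 - 8q_H - 2(q_L) = 0.
Rearranging gives the reaction functions q_L = (41 - 2q_H)/6 and q_H = (61 - 2q_L)/8.
Solving the pair: q_L = 103/22, q_H = 71/11.
Price P = 73 - 2·(245/22) = 558/11.
Helios's profit: (558/11)·(71/11) - 12·(71/11) - 2(71/11)² = 166.6446.

166.64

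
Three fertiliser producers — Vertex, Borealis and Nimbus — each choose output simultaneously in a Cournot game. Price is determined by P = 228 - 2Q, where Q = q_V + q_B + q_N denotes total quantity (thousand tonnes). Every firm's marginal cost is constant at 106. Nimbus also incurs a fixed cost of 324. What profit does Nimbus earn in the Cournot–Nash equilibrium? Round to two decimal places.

A representative firm's profit is π_i = q_i(228 - 2Q) - 106q_i.
Setting ∂π_i/∂q_i = 0 with rivals' quantities fixed: 122 - 4q_i - 2·Σ_{j≠i} q_j = 0.
With identical firms every q_j equals q_i, so Σ_{j≠i} q_j = 2q_i and 122 = 8q_i, giving q_i = 61/4.
Price P = 228 - 2·(183/4) = 273/2.
Nimbus's profit: (273/2 - 106)·(61/4) - 324 = 1129/8.

141.13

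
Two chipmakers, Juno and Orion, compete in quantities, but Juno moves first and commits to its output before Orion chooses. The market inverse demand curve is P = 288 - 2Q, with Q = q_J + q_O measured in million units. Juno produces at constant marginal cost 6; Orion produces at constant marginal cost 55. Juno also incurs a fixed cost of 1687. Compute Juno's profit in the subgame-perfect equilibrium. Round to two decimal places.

5160.56

The follower Orion best-responds to any q_J: π_O = (288 - 2Q)q_O - 55q_O.
∂π_O/∂q_O = 233 - 2q_J - 4q_O = 0 gives the reaction function q_O = (233 - 2q_J)/4.
The leader anticipates this reaction. Substituting into P = 288 - 2Q gives P = 343/2 - q_J, so π_J = (343/2 - q_J)q_J - 6q_J.
Leader FOC: 331/2 - 2q_J = 0, so q_J = 331/4.
Then q_O = (233 - 2·(331/4))/4 = 135/8.
Price P = 288 - 2·(797/8) = 355/4.
Juno's profit: (355/4 - 6)·(331/4) - 1687 = 5160.5625.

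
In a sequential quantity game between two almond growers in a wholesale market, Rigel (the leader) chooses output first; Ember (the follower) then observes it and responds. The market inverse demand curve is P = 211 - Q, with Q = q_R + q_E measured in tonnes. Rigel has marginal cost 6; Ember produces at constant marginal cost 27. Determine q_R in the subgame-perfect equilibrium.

113

The follower Ember best-responds to any q_R: π_E = (211 - Q)q_E - 27q_E.
Setting the follower's marginal profit to zero, 184 - q_R - 2q_E = 0, i.e. q_E = (184 - q_R)/2.
Rigel substitutes q_E(q_R) into its own profit: π_R = q_R(211 - q_R - (184 - q_R)/2) - 6q_R = (119 - (1/2)q_R)q_R - 6q_R.
Leader FOC: 113 - q_R = 0, so q_R = 113.
Then q_E = (184 - 113)/2 = 71/2.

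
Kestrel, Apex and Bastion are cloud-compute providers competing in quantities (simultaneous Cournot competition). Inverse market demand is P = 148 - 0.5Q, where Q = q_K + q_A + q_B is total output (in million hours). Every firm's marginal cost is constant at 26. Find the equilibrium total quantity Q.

A representative firm's profit is π_i = q_i(148 - 0.5Q) - 26q_i.
Setting ∂π_i/∂q_i = 0 with rivals' quantities fixed: 122 - q_i - (1/2)·Σ_{j≠i} q_j = 0.
With identical firms every q_j equals q_i, so Σ_{j≠i} q_j = 2q_i and 122 = 2q_i, giving q_i = 61.
Total output Q = 61 + 61 + 61 = 183.

183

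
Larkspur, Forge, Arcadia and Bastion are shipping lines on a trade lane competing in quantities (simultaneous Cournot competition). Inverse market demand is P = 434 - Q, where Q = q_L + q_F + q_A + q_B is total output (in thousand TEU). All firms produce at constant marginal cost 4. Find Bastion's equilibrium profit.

Each firm earns π_i = (434 - Q)q_i - 4q_i.
Setting ∂π_i/∂q_i = 0 with rivals' quantities fixed: 430 - 2q_i - Σ_{j≠i} q_j = 0.
By symmetry each firm produces the same amount; substituting Σ_{j≠i} q_j = 3q_i yields q_i = 430/5 = 86.
Price P = 434 - 344 = 90.
Bastion's profit: (90 - 4)·86 = 7396.

7396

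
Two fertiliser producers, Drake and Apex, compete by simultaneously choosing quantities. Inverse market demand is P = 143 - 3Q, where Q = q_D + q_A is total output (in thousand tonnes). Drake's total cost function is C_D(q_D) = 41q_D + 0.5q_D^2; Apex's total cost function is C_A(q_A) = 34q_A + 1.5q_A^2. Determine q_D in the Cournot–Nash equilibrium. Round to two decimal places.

Drake's profit: π_D = (143 - 3Q)q_D - (41q_D + (1/2)q_D²). Setting ∂π_D/∂q_D = 0: 102 - 7q_D - 3(q_A) = 0.
Apex's profit: π_A = (143 - 3Q)q_A - (34q_A + (3/2)q_A²). Setting ∂π_A/∂q_A = 0: 109 - 9q_A - 3(q_D) = 0.
Rearranging gives the reaction functions q_D = (102 - 3q_A)/7 and q_A = (109 - 3q_D)/9.
Solving the pair: q_D = 197/18, q_A = 457/54.

10.94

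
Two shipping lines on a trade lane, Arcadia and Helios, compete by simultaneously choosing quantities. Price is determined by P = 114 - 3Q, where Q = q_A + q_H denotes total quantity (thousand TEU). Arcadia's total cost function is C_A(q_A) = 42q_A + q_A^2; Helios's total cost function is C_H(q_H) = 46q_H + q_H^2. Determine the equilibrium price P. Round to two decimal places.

Arcadia's profit: π_A = (114 - 3Q)q_A - (42q_A + q_A²). Setting ∂π_A/∂q_A = 0: 72 - 8q_A - 3(q_H) = 0.
Helios's first-order condition: 68 - 8q_H - 3(q_A) = 0.
Best responses: q_A = (72 - 3q_H)/8, q_H = (68 - 3q_A)/8.
Solving the pair: q_A = 372/55, q_H = 328/55.
Total output Q = 140/11, so price P = 114 - 3·(140/11) = 834/11.

75.82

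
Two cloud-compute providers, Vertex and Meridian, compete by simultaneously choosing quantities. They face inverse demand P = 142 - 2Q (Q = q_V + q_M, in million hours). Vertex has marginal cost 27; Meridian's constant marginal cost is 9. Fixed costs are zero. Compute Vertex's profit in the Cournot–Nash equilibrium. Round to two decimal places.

Vertex's profit: π_V = (142 - 2Q)q_V - (27q_V). Setting ∂π_V/∂q_V = 0: 115 - 4q_V - 2(q_M) = 0.
Meridian's profit: π_M = (142 - 2Q)q_M - (9q_M). Setting ∂π_M/∂q_M = 0: 133 - 4q_M - 2(q_V) = 0.
Rearranging gives the reaction functions q_V = (115 - 2q_M)/4 and q_M = (133 - 2q_V)/4.
Substituting one into the other gives q_V = 97/6 and q_M = 151/6.
Price P = 142 - 2·(124/3) = 178/3.
Vertex's profit: (178/3 - 27)·(97/6) = 522.7222.

522.72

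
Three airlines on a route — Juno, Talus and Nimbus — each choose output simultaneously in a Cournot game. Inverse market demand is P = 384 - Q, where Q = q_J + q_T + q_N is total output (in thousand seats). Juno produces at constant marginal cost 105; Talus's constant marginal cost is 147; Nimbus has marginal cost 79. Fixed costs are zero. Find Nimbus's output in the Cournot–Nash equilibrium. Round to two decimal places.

Juno's profit: π_J = (384 - Q)q_J - (105q_J). Setting ∂π_J/∂q_J = 0: 279 - 2q_J - (q_T + q_N) = 0.
Talus's first-order condition: 237 - 2q_T - (q_J + q_N) = 0.
Nimbus's profit: π_N = (384 - Q)q_N - (79q_N). Setting ∂π_N/∂q_N = 0: 305 - 2q_N - (q_J + q_T) = 0.
Summing all 3 equations gives 821 − 4Q = 0, hence Q = 821/4.
Back-substituting: q_J = (279 − 821/4) = 295/4, q_T = (237 − 821/4) = 127/4, q_N = (305 − 821/4) = 399/4.

99.75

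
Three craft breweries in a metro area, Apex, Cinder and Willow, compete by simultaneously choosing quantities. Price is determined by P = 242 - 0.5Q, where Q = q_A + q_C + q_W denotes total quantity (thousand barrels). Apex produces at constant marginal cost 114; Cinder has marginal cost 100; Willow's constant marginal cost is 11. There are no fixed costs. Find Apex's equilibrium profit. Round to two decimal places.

Apex's profit: π_A = (242 - 0.5Q)q_A - (114q_A). Setting ∂π_A/∂q_A = 0: 128 - q_A - (1/2)(q_C + q_W) = 0.
Cinder's profit: π_C = (242 - 0.5Q)q_C - (100q_C). Setting ∂π_C/∂q_C = 0: 142 - q_C - (1/2)(q_A + q_W) = 0.
Willow's profit: π_W = (242 - 0.5Q)q_W - (11q_W). Setting ∂π_W/∂q_W = 0: 231 - q_W - (1/2)(q_A + q_C) = 0.
Summing all 3 equations gives 501 − 2Q = 0, hence Q = 501/2.
Back-substituting: q_A = (128 − 501/4)/(1/2) = 11/2, q_C = (142 − 501/4)/(1/2) = 67/2, q_W = (231 − 501/4)/(1/2) = 423/2.
Price P = 242 - (1/2)·(501/2) = 467/4.
Apex's profit: (467/4 - 114)·(11/2) = 121/8.

15.13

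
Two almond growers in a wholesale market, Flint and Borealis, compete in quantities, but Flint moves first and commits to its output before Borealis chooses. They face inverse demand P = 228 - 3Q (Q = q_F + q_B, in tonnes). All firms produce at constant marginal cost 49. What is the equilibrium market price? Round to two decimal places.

93.75

Solve by backward induction. Given q_F, the follower Borealis maximises π_B = (228 - 3q_F - 3q_B)q_B - 49q_B.
Follower FOC: 179 - 3q_F - 6q_B = 0, so q_B(q_F) = (179 - 3q_F)/6.
Flint substitutes q_B(q_F) into its own profit: π_F = q_F(228 - 3q_F - (179 - 3q_F)/2) - 49q_F = (277/2 - (3/2)q_F)q_F - 49q_F.
Maximising: ∂π_F/∂q_F = 179/2 - 3q_F = 0, giving q_F = 179/6.
Then q_B = (179 - 3·(179/6))/6 = 179/12.
Total output Q = 179/4, so price P = 228 - 3·(179/4) = 375/4.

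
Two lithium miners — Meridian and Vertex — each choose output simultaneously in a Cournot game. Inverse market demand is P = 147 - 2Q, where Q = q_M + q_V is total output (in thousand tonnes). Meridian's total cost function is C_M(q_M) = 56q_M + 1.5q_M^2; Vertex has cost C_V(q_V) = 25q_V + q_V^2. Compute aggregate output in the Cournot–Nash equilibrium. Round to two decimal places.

25.63

Meridian's profit: π_M = (147 - 2Q)q_M - (56q_M + (3/2)q_M²). Setting ∂π_M/∂q_M = 0: 91 - 7q_M - 2(q_V) = 0.
Vertex's profit: π_V = (147 - 2Q)q_V - (25q_V + q_V²). Setting ∂π_V/∂q_V = 0: 122 - 6q_V - 2(q_M) = 0.
Best responses: q_M = (91 - 2q_V)/7, q_V = (122 - 2q_M)/6.
Solving the pair: q_M = 151/19, q_V = 336/19.
Total output Q = 151/19 + 336/19 = 487/19.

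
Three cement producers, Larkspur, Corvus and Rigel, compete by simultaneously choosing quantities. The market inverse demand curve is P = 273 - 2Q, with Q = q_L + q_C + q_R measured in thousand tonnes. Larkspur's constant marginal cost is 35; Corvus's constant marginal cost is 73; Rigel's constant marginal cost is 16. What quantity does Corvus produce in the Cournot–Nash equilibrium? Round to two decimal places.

13.13

Larkspur's profit: π_L = (273 - 2Q)q_L - (35q_L). Setting ∂π_L/∂q_L = 0: 238 - 4q_L - 2(q_C + q_R) = 0.
Corvus's first-order condition: 200 - 4q_C - 2(q_L + q_R) = 0.
Rigel's first-order condition: 257 - 4q_R - 2(q_L + q_C) = 0.
Adding the 3 conditions: 695 − 4Q − 4Q = 0, i.e. Q = 695/8.
Back-substituting: q_L = (238 − 695/4)/2 = 257/8, q_C = (200 − 695/4)/2 = 105/8, q_R = (257 − 695/4)/2 = 333/8.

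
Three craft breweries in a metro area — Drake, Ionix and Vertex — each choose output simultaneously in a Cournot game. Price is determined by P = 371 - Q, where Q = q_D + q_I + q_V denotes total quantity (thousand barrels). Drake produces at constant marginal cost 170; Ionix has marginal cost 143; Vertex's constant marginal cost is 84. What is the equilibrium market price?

Drake's profit: π_D = (371 - Q)q_D - (170q_D). Setting ∂π_D/∂q_D = 0: 201 - 2q_D - (q_I + q_V) = 0.
Ionix's first-order condition: 228 - 2q_I - (q_D + q_V) = 0.
Vertex's first-order condition: 287 - 2q_V - (q_D + q_I) = 0.
Adding the 3 conditions: 716 − 2Q − 2Q = 0, i.e. Q = 179.
Back-substituting: q_D = (201 − 179) = 22, q_I = (228 − 179) = 49, q_V = (287 − 179) = 108.
Total output Q = 179, so price P = 371 - 179 = 192.

192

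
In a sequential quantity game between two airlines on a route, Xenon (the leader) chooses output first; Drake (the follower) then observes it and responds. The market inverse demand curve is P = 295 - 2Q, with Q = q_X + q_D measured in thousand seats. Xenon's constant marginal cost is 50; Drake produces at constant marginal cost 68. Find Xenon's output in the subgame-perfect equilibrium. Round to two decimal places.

Solve by backward induction. Given q_X, the follower Drake maximises π_D = (295 - 2q_X - 2q_D)q_D - 68q_D.
∂π_D/∂q_D = 227 - 2q_X - 4q_D = 0 gives the reaction function q_D = (227 - 2q_X)/4.
The leader anticipates this reaction. Substituting into P = 295 - 2Q gives P = 363/2 - q_X, so π_X = (363/2 - q_X)q_X - 50q_X.
Maximising: ∂π_X/∂q_X = 263/2 - 2q_X = 0, giving q_X = 263/4.
Then q_D = (227 - 2·(263/4))/4 = 191/8.

65.75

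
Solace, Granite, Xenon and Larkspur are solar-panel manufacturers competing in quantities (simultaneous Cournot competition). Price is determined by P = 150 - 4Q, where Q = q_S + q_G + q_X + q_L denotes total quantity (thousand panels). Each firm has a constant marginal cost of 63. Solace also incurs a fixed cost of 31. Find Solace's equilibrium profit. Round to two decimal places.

Each firm earns π_i = (150 - 4Q)q_i - 63q_i.
Setting ∂π_i/∂q_i = 0 with rivals' quantities fixed: 87 - 8q_i - 4·Σ_{j≠i} q_j = 0.
With identical firms every q_j equals q_i, so Σ_{j≠i} q_j = 3q_i and 87 = 20q_i, giving q_i = 87/20.
Price P = 150 - 4·(87/5) = 402/5.
Solace's profit: (402/5 - 63)·(87/20) - 31 = 44.6900.

44.69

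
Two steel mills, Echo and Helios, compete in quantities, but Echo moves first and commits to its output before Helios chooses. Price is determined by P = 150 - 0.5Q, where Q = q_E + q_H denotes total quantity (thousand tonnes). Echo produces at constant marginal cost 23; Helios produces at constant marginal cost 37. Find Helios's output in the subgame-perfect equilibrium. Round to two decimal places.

Solve by backward induction. Given q_E, the follower Helios maximises π_H = (150 - (1/2)q_E - (1/2)q_H)q_H - 37q_H.
∂π_H/∂q_H = 113 - (1/2)q_E - q_H = 0 gives the reaction function q_H = (113 - (1/2)q_E).
The leader anticipates this reaction. Substituting into P = 150 - 0.5Q gives P = 187/2 - (1/4)q_E, so π_E = (187/2 - (1/4)q_E)q_E - 23q_E.
Leader FOC: 141/2 - (1/2)q_E = 0, so q_E = 141.
Then q_H = (113 - (1/2)·141) = 85/2.

42.50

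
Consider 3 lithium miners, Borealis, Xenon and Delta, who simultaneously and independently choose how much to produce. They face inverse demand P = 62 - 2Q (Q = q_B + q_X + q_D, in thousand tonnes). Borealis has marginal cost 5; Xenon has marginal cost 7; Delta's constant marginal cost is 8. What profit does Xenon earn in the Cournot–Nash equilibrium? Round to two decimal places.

Borealis's profit: π_B = (62 - 2Q)q_B - (5q_B). Setting ∂π_B/∂q_B = 0: 57 - 4q_B - 2(q_X + q_D) = 0.
Xenon's first-order condition: 55 - 4q_X - 2(q_B + q_D) = 0.
Delta's profit: π_D = (62 - 2Q)q_D - (8q_D). Setting ∂π_D/∂q_D = 0: 54 - 4q_D - 2(q_B + q_X) = 0.
Summing all 3 equations gives 166 − 8Q = 0, hence Q = 83/4.
Back-substituting: q_B = (57 − 83/2)/2 = 31/4, q_X = (55 − 83/2)/2 = 27/4, q_D = (54 − 83/2)/2 = 25/4.
Price P = 62 - 2·(83/4) = 41/2.
Xenon's profit: (41/2 - 7)·(27/4) = 729/8.

91.13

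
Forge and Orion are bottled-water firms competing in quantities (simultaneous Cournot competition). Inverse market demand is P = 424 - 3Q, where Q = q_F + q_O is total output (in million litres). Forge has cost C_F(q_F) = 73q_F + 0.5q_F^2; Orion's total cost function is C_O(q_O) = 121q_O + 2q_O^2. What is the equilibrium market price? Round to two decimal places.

243.56

Forge's profit: π_F = (424 - 3Q)q_F - (73q_F + (1/2)q_F²). Setting ∂π_F/∂q_F = 0: 351 - 7q_F - 3(q_O) = 0.
Orion's first-order condition: 303 - 10q_O - 3(q_F) = 0.
So q_F = (351 - 3q_O)/7 and q_O = (303 - 3q_F)/10.
Substituting one into the other gives q_F = 42.6393 and q_O = 1068/61.
Total output Q = 60.1475, so price P = 424 - 3·60.1475 = 243.5574.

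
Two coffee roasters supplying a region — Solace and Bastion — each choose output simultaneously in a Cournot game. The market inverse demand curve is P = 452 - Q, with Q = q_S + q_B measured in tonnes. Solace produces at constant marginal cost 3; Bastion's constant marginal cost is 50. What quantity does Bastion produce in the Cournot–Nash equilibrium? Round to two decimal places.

118.33

Solace's profit: π_S = (452 - Q)q_S - (3q_S). Setting ∂π_S/∂q_S = 0: 449 - 2q_S - (q_B) = 0.
Bastion's profit: π_B = (452 - Q)q_B - (50q_B). Setting ∂π_B/∂q_B = 0: 402 - 2q_B - (q_S) = 0.
So q_S = (449 - q_B)/2 and q_B = (402 - q_S)/2.
Solving the pair: q_S = 496/3, q_B = 355/3.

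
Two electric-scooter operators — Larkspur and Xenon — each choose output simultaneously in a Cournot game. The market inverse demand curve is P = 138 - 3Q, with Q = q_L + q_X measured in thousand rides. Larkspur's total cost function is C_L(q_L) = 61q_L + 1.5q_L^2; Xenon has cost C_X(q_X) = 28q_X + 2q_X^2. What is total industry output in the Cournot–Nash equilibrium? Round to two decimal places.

Larkspur's profit: π_L = (138 - 3Q)q_L - (61q_L + (3/2)q_L²). Setting ∂π_L/∂q_L = 0: 77 - 9q_L - 3(q_X) = 0.
Xenon's first-order condition: 110 - 10q_X - 3(q_L) = 0.
Best responses: q_L = (77 - 3q_X)/9, q_X = (110 - 3q_L)/10.
Substituting one into the other gives q_L = 440/81 and q_X = 253/27.
Total output Q = 440/81 + 253/27 = 1199/81.

14.80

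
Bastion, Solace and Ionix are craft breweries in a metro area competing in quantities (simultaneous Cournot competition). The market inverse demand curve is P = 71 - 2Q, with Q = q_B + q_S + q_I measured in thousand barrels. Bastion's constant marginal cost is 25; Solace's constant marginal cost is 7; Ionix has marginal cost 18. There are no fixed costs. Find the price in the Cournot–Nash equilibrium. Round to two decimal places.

30.25

Bastion's profit: π_B = (71 - 2Q)q_B - (25q_B). Setting ∂π_B/∂q_B = 0: 46 - 4q_B - 2(q_S + q_I) = 0.
Solace's profit: π_S = (71 - 2Q)q_S - (7q_S). Setting ∂π_S/∂q_S = 0: 64 - 4q_S - 2(q_B + q_I) = 0.
Ionix's profit: π_I = (71 - 2Q)q_I - (18q_I). Setting ∂π_I/∂q_I = 0: 53 - 4q_I - 2(q_B + q_S) = 0.
Summing all 3 equations gives 163 − 8Q = 0, hence Q = 163/8.
Back-substituting: q_B = (46 − 163/4)/2 = 21/8, q_S = (64 − 163/4)/2 = 93/8, q_I = (53 − 163/4)/2 = 49/8.
Total output Q = 163/8, so price P = 71 - 2·(163/8) = 121/4.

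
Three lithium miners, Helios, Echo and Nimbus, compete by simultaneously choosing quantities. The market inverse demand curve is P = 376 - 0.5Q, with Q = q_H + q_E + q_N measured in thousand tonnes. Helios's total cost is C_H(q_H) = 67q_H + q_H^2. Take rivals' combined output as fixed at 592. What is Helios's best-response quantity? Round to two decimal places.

With rivals' combined output fixed at 592, Helios's profit is π_H = (376 - (1/2)·592 - (1/2)q_H)q_H - (67q_H + q_H²) = (80 - (1/2)q_H)q_H - (67q_H + q_H²).
∂π_H/∂q_H = 13 - 3q_H = 0, so q_H = 13/3.

4.33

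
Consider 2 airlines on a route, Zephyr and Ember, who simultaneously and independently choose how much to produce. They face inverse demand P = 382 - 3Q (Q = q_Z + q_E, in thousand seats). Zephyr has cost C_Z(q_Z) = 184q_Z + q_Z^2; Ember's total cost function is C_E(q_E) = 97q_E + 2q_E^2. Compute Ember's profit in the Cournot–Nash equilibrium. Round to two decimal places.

Zephyr's profit: π_Z = (382 - 3Q)q_Z - (184q_Z + q_Z²). Setting ∂π_Z/∂q_Z = 0: 198 - 8q_Z - 3(q_E) = 0.
Ember's profit: π_E = (382 - 3Q)q_E - (97q_E + 2q_E²). Setting ∂π_E/∂q_E = 0: 285 - 10q_E - 3(q_Z) = 0.
So q_Z = (198 - 3q_E)/8 and q_E = (285 - 3q_Z)/10.
Solving the pair: q_Z = 1125/71, q_E = 1686/71.
Price P = 382 - 3·39.5915 = 263.2254.
Ember's profit: 263.2254·(1686/71) - 97·(1686/71) - 2(1686/71)² = 2819.4763.

2819.48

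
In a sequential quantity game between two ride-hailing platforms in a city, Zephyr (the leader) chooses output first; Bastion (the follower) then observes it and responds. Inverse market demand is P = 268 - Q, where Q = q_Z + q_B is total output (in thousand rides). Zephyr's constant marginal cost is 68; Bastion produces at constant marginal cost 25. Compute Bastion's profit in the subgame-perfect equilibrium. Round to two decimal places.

6765.06

Solve by backward induction. Given q_Z, the follower Bastion maximises π_B = (268 - q_Z - q_B)q_B - 25q_B.
Follower FOC: 243 - q_Z - 2q_B = 0, so q_B(q_Z) = (243 - q_Z)/2.
The leader anticipates this reaction. Substituting into P = 268 - Q gives P = 293/2 - (1/2)q_Z, so π_Z = (293/2 - (1/2)q_Z)q_Z - 68q_Z.
Maximising: ∂π_Z/∂q_Z = 157/2 - q_Z = 0, giving q_Z = 157/2.
Then q_B = (243 - 157/2)/2 = 329/4.
Price P = 268 - 643/4 = 429/4.
Bastion's profit: (429/4 - 25)·(329/4) = 6765.0625.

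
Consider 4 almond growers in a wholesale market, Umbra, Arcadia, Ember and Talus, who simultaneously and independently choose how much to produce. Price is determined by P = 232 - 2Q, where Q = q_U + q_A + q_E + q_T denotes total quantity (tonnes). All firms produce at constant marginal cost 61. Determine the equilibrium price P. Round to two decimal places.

Each firm earns π_i = (232 - 2Q)q_i - 61q_i.
First-order condition (treating rivals' output as given): 171 - 4q_i - 2·Σ_{j≠i} q_j = 0.
With identical firms every q_j equals q_i, so Σ_{j≠i} q_j = 3q_i and 171 = 10q_i, giving q_i = 171/10.
Total output Q = 342/5, so price P = 232 - 2·(342/5) = 476/5.

95.20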